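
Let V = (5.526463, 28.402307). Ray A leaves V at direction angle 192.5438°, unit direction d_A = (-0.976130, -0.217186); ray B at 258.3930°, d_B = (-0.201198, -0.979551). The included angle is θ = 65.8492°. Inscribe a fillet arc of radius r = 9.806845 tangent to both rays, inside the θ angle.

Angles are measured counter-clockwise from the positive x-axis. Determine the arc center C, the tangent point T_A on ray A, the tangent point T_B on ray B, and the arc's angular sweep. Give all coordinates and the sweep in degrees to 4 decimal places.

bisector direction at 225.4684° = (-0.701303,-0.712864)
center distance |VC| = r/sin(θ/2) = 9.806845/sin(32.9246°) = 18.042715
C = V + |VC|·bis = (-7.1269,15.5403)
T_A = V + ((C−V)·d_A)·d_A = V + 15.1448·d_A = (-9.2568,25.1131)
T_B = V + ((C−V)·d_B)·d_B = V + 15.1448·d_B = (2.4794,13.5672)
sweep = 180° − θ = 114.1508°

center=(-7.1269,15.5403) T_A=(-9.2568,25.1131) T_B=(2.4794,13.5672) sweep=114.1508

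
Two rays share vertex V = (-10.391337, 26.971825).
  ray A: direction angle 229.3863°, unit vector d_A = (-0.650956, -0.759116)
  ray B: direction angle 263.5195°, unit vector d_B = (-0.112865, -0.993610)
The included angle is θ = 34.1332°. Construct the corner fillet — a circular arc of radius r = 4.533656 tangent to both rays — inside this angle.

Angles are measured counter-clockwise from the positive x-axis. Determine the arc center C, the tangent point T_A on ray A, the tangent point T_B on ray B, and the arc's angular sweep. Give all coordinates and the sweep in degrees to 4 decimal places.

bisector direction at 246.4529° = (-0.399503,-0.916732)
center distance |VC| = r/sin(θ/2) = 4.533656/sin(17.0666°) = 15.447758
C = V + |VC|·bis = (-16.5628,12.8104)
T_A = V + ((C−V)·d_A)·d_A = V + 14.7675·d_A = (-20.0043,15.7616)
T_B = V + ((C−V)·d_B)·d_B = V + 14.7675·d_B = (-12.0581,12.2987)
sweep = 180° − θ = 145.8668°

center=(-16.5628,12.8104) T_A=(-20.0043,15.7616) T_B=(-12.0581,12.2987) sweep=145.8668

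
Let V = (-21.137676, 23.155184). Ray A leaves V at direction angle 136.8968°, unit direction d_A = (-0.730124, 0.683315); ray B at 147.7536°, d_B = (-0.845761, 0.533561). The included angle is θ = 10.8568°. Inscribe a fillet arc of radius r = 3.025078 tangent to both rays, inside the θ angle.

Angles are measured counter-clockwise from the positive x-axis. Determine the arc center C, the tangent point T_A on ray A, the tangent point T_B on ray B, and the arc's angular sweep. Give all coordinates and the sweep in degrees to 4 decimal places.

center=(-46.4472,42.6988) T_A=(-44.3801,44.9075) T_B=(-48.0613,40.1403) sweep=169.1432

bisector direction at 142.3252° = (-0.791492,0.611179)
center distance |VC| = r/sin(θ/2) = 3.025078/sin(5.4284°) = 31.976969
C = V + |VC|·bis = (-46.4472,42.6988)
T_A = V + ((C−V)·d_A)·d_A = V + 31.8336·d_A = (-44.3801,44.9075)
T_B = V + ((C−V)·d_B)·d_B = V + 31.8336·d_B = (-48.0613,40.1403)
sweep = 180° − θ = 169.1432°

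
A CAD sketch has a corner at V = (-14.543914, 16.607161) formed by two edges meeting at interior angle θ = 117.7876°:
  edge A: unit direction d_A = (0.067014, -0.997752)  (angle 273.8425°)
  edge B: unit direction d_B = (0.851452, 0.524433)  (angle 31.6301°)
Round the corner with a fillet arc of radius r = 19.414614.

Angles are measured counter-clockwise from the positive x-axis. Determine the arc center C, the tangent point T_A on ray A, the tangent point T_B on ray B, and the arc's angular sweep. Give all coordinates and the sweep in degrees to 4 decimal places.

center=(5.6121,6.2200) T_A=(-13.7589,4.9190) T_B=(-4.5696,22.7506) sweep=62.2124

bisector direction at 332.7363° = (0.888908,-0.458086)
center distance |VC| = r/sin(θ/2) = 19.414614/sin(58.8938°) = 22.675030
C = V + |VC|·bis = (5.6121,6.2200)
T_A = V + ((C−V)·d_A)·d_A = V + 11.7145·d_A = (-13.7589,4.9190)
T_B = V + ((C−V)·d_B)·d_B = V + 11.7145·d_B = (-4.5696,22.7506)
sweep = 180° − θ = 62.2124°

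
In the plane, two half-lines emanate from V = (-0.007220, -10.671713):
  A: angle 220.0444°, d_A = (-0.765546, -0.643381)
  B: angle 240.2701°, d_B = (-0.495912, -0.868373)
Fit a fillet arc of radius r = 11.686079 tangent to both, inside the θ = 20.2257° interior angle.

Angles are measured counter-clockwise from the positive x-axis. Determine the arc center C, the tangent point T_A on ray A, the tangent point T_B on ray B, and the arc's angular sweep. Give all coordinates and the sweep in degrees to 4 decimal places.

center=(-42.6473,-61.7724) T_A=(-50.1659,-52.8261) T_B=(-32.4994,-67.5676) sweep=159.7743

bisector direction at 230.1573° = (-0.640683,-0.767806)
center distance |VC| = r/sin(θ/2) = 11.686079/sin(10.1128°) = 66.554155
C = V + |VC|·bis = (-42.6473,-61.7724)
T_A = V + ((C−V)·d_A)·d_A = V + 65.5202·d_A = (-50.1659,-52.8261)
T_B = V + ((C−V)·d_B)·d_B = V + 65.5202·d_B = (-32.4994,-67.5676)
sweep = 180° − θ = 159.7743°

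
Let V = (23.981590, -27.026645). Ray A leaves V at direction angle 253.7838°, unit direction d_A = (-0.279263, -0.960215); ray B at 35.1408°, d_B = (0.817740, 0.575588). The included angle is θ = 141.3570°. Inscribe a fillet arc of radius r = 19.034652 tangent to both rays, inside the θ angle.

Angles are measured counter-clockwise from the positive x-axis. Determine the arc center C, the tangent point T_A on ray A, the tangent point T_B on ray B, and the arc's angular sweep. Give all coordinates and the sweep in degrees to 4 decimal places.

center=(40.3952,-38.7507) T_A=(22.1178,-33.4350) T_B=(29.4391,-23.1853) sweep=38.6430

bisector direction at 324.4623° = (0.813733,-0.581239)
center distance |VC| = r/sin(θ/2) = 19.034652/sin(70.6785°) = 20.170731
C = V + |VC|·bis = (40.3952,-38.7507)
T_A = V + ((C−V)·d_A)·d_A = V + 6.6739·d_A = (22.1178,-33.4350)
T_B = V + ((C−V)·d_B)·d_B = V + 6.6739·d_B = (29.4391,-23.1853)
sweep = 180° − θ = 38.6430°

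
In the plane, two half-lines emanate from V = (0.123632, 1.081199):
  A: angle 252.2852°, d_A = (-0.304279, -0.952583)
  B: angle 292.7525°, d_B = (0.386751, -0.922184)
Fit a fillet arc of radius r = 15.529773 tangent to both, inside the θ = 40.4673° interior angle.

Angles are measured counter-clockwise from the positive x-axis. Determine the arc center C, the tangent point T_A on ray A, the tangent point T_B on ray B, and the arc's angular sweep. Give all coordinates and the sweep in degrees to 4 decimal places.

bisector direction at 272.5188° = (0.043948,-0.999034)
center distance |VC| = r/sin(θ/2) = 15.529773/sin(20.2337°) = 44.903292
C = V + |VC|·bis = (2.0970,-43.7787)
T_A = V + ((C−V)·d_A)·d_A = V + 42.1323·d_A = (-12.6964,-39.0533)
T_B = V + ((C−V)·d_B)·d_B = V + 42.1323·d_B = (16.4184,-37.7725)
sweep = 180° − θ = 139.5327°

center=(2.0970,-43.7787) T_A=(-12.6964,-39.0533) T_B=(16.4184,-37.7725) sweep=139.5327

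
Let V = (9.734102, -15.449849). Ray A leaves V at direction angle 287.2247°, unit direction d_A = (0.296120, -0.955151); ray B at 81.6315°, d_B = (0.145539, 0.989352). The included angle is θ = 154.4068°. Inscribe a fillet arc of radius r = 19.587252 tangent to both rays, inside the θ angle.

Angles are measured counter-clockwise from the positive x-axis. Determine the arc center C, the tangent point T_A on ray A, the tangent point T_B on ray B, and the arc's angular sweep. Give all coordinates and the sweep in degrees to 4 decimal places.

bisector direction at 4.4281° = (0.997015,0.077208)
center distance |VC| = r/sin(θ/2) = 19.587252/sin(77.2034°) = 20.086142
C = V + |VC|·bis = (29.7603,-13.8990)
T_A = V + ((C−V)·d_A)·d_A = V + 4.4489·d_A = (11.0515,-19.6992)
T_B = V + ((C−V)·d_B)·d_B = V + 4.4489·d_B = (10.3816,-11.0483)
sweep = 180° − θ = 25.5932°

center=(29.7603,-13.8990) T_A=(11.0515,-19.6992) T_B=(10.3816,-11.0483) sweep=25.5932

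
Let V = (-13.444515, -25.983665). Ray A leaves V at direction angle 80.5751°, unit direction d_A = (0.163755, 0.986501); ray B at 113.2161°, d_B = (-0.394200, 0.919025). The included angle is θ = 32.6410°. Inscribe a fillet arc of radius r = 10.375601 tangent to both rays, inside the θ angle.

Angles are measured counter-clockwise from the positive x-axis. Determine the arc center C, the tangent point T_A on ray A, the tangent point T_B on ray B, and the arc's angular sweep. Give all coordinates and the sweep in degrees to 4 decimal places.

bisector direction at 96.8956° = (-0.120061,0.992767)
center distance |VC| = r/sin(θ/2) = 10.375601/sin(16.3205°) = 36.922520
C = V + |VC|·bis = (-17.8775,10.6718)
T_A = V + ((C−V)·d_A)·d_A = V + 35.4347·d_A = (-7.6419,8.9727)
T_B = V + ((C−V)·d_B)·d_B = V + 35.4347·d_B = (-27.4129,6.5817)
sweep = 180° − θ = 147.3590°

center=(-17.8775,10.6718) T_A=(-7.6419,8.9727) T_B=(-27.4129,6.5817) sweep=147.3590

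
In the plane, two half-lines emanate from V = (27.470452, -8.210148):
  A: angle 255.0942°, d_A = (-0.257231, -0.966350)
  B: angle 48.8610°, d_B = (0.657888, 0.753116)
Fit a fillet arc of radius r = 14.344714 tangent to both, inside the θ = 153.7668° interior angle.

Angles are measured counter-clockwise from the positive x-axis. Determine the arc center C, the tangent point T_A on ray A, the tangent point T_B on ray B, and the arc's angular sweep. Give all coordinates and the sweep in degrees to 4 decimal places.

center=(40.4727,-15.1301) T_A=(26.6107,-11.4402) T_B=(29.6694,-5.6929) sweep=26.2332

bisector direction at 331.9776° = (0.882764,-0.469817)
center distance |VC| = r/sin(θ/2) = 14.344714/sin(76.8834°) = 14.728990
C = V + |VC|·bis = (40.4727,-15.1301)
T_A = V + ((C−V)·d_A)·d_A = V + 3.3425·d_A = (26.6107,-11.4402)
T_B = V + ((C−V)·d_B)·d_B = V + 3.3425·d_B = (29.6694,-5.6929)
sweep = 180° − θ = 26.2332°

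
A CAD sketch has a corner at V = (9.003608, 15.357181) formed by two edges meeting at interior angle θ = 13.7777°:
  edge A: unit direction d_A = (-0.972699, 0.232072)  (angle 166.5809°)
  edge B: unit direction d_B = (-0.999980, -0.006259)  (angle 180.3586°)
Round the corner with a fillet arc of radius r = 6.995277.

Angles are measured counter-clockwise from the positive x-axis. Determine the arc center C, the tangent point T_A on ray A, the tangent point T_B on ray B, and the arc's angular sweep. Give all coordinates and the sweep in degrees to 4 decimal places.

bisector direction at 173.4698° = (-0.993512,0.113728)
center distance |VC| = r/sin(θ/2) = 6.995277/sin(6.8888°) = 58.321366
C = V + |VC|·bis = (-48.9394,21.9899)
T_A = V + ((C−V)·d_A)·d_A = V + 57.9003·d_A = (-47.3160,28.7942)
T_B = V + ((C−V)·d_B)·d_B = V + 57.9003·d_B = (-48.8956,14.9948)
sweep = 180° − θ = 166.2223°

center=(-48.9394,21.9899) T_A=(-47.3160,28.7942) T_B=(-48.8956,14.9948) sweep=166.2223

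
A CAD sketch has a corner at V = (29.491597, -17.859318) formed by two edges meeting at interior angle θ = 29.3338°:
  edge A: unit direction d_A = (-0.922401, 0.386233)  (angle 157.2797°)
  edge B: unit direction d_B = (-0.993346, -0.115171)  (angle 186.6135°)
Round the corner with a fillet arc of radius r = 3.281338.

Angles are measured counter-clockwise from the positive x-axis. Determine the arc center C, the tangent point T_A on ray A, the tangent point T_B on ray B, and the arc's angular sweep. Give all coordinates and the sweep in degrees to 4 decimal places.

bisector direction at 171.9466° = (-0.990138,0.140096)
center distance |VC| = r/sin(θ/2) = 3.281338/sin(14.6669°) = 12.959516
C = V + |VC|·bis = (16.6599,-16.0437)
T_A = V + ((C−V)·d_A)·d_A = V + 12.5372·d_A = (17.9272,-13.0170)
T_B = V + ((C−V)·d_B)·d_B = V + 12.5372·d_B = (17.0378,-19.3032)
sweep = 180° − θ = 150.6662°

center=(16.6599,-16.0437) T_A=(17.9272,-13.0170) T_B=(17.0378,-19.3032) sweep=150.6662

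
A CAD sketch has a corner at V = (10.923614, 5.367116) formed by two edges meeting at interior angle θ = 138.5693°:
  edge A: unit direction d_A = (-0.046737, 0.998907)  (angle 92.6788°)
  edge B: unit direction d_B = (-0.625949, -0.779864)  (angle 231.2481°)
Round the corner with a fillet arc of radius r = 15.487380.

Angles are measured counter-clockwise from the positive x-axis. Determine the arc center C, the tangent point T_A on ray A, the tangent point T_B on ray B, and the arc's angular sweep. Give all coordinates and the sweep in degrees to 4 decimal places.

center=(-4.8206,10.4938) T_A=(10.6499,11.2177) T_B=(7.2575,0.7995) sweep=41.4307

bisector direction at 161.9634° = (-0.950859,0.309624)
center distance |VC| = r/sin(θ/2) = 15.487380/sin(69.2846°) = 16.557857
C = V + |VC|·bis = (-4.8206,10.4938)
T_A = V + ((C−V)·d_A)·d_A = V + 5.8569·d_A = (10.6499,11.2177)
T_B = V + ((C−V)·d_B)·d_B = V + 5.8569·d_B = (7.2575,0.7995)
sweep = 180° − θ = 41.4307°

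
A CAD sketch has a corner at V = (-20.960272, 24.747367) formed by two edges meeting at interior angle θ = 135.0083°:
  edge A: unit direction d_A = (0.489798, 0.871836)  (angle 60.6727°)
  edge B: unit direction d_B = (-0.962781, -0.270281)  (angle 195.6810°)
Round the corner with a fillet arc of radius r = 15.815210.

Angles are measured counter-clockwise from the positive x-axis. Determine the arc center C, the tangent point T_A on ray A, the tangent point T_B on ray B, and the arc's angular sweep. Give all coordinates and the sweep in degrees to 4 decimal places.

center=(-31.5406,38.2037) T_A=(-17.7523,30.4575) T_B=(-27.2660,22.9772) sweep=44.9917

bisector direction at 128.1768° = (-0.618091,0.786107)
center distance |VC| = r/sin(θ/2) = 15.815210/sin(67.5041°) = 17.117746
C = V + |VC|·bis = (-31.5406,38.2037)
T_A = V + ((C−V)·d_A)·d_A = V + 6.5495·d_A = (-17.7523,30.4575)
T_B = V + ((C−V)·d_B)·d_B = V + 6.5495·d_B = (-27.2660,22.9772)
sweep = 180° − θ = 44.9917°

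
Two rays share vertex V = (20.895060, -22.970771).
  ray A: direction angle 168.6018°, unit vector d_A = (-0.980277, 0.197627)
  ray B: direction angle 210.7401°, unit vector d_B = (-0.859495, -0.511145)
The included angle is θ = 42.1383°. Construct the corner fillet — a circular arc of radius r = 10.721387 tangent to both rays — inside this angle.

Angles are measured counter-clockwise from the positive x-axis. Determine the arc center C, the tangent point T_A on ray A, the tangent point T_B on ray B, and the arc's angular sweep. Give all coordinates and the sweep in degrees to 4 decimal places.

center=(-8.5046,-27.9808) T_A=(-6.3858,-17.4709) T_B=(-3.0244,-37.1958) sweep=137.8617

bisector direction at 189.6710° = (-0.985789,-0.167990)
center distance |VC| = r/sin(θ/2) = 10.721387/sin(21.0692°) = 29.823514
C = V + |VC|·bis = (-8.5046,-27.9808)
T_A = V + ((C−V)·d_A)·d_A = V + 27.8297·d_A = (-6.3858,-17.4709)
T_B = V + ((C−V)·d_B)·d_B = V + 27.8297·d_B = (-3.0244,-37.1958)
sweep = 180° − θ = 137.8617°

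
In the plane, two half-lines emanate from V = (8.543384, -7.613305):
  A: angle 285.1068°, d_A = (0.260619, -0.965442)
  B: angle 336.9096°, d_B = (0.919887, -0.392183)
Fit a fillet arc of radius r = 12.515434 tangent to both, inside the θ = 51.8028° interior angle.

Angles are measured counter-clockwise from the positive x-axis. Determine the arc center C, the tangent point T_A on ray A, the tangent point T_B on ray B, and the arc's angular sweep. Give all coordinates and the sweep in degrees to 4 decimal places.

bisector direction at 311.0082° = (0.656167,-0.754616)
center distance |VC| = r/sin(θ/2) = 12.515434/sin(25.9014°) = 28.650991
C = V + |VC|·bis = (27.3432,-29.2338)
T_A = V + ((C−V)·d_A)·d_A = V + 25.7729·d_A = (15.2603,-32.4956)
T_B = V + ((C−V)·d_B)·d_B = V + 25.7729·d_B = (32.2516,-17.7210)
sweep = 180° − θ = 128.1972°

center=(27.3432,-29.2338) T_A=(15.2603,-32.4956) T_B=(32.2516,-17.7210) sweep=128.1972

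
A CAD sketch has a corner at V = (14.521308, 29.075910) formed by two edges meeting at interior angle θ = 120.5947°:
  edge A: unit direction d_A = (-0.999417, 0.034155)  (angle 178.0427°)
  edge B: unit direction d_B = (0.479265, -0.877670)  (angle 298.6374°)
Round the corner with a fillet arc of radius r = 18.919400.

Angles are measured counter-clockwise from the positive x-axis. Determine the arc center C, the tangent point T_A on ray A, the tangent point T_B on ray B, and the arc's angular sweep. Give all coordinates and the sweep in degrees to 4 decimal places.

center=(3.0888,10.5362) T_A=(3.7350,29.4445) T_B=(19.6938,19.6036) sweep=59.4053

bisector direction at 238.3401° = (-0.524877,-0.851178)
center distance |VC| = r/sin(θ/2) = 18.919400/sin(60.2974°) = 21.781272
C = V + |VC|·bis = (3.0888,10.5362)
T_A = V + ((C−V)·d_A)·d_A = V + 10.7926·d_A = (3.7350,29.4445)
T_B = V + ((C−V)·d_B)·d_B = V + 10.7926·d_B = (19.6938,19.6036)
sweep = 180° − θ = 59.4053°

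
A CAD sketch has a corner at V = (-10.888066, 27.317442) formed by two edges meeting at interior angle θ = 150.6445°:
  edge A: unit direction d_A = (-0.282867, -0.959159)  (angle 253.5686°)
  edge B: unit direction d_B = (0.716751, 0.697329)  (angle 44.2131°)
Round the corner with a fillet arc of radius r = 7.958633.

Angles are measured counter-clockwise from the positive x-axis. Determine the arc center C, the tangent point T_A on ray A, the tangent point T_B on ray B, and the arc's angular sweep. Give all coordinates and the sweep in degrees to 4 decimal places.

bisector direction at 328.8909° = (0.856185,-0.516670)
center distance |VC| = r/sin(θ/2) = 7.958633/sin(75.3222°) = 8.227115
C = V + |VC|·bis = (-3.8441,23.0667)
T_A = V + ((C−V)·d_A)·d_A = V + 2.0846·d_A = (-11.4777,25.3180)
T_B = V + ((C−V)·d_B)·d_B = V + 2.0846·d_B = (-9.3939,28.7711)
sweep = 180° − θ = 29.3555°

center=(-3.8441,23.0667) T_A=(-11.4777,25.3180) T_B=(-9.3939,28.7711) sweep=29.3555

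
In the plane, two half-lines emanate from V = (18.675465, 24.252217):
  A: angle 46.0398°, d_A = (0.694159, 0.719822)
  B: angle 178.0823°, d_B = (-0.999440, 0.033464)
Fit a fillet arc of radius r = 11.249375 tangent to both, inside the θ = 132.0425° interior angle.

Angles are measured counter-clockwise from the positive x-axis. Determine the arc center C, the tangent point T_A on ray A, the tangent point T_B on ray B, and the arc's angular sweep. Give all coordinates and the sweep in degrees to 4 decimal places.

center=(14.0512,35.6627) T_A=(22.1487,27.8539) T_B=(13.6747,24.4197) sweep=47.9575

bisector direction at 112.0611° = (-0.375594,0.926784)
center distance |VC| = r/sin(θ/2) = 11.249375/sin(66.0212°) = 12.311942
C = V + |VC|·bis = (14.0512,35.6627)
T_A = V + ((C−V)·d_A)·d_A = V + 5.0035·d_A = (22.1487,27.8539)
T_B = V + ((C−V)·d_B)·d_B = V + 5.0035·d_B = (13.6747,24.4197)
sweep = 180° − θ = 47.9575°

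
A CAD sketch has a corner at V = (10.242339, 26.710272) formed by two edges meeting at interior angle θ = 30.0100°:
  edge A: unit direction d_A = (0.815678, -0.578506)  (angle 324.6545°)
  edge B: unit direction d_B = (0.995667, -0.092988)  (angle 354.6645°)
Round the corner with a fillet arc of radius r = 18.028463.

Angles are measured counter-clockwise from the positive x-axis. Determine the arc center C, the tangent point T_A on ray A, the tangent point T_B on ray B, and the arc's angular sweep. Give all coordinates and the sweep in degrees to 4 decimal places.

bisector direction at 339.6595° = (0.937643,-0.347599)
center distance |VC| = r/sin(θ/2) = 18.028463/sin(15.0050°) = 69.633954
C = V + |VC|·bis = (75.5342,2.5056)
T_A = V + ((C−V)·d_A)·d_A = V + 67.2597·d_A = (65.1046,-12.1998)
T_B = V + ((C−V)·d_B)·d_B = V + 67.2597·d_B = (77.2106,20.4560)
sweep = 180° − θ = 149.9900°

center=(75.5342,2.5056) T_A=(65.1046,-12.1998) T_B=(77.2106,20.4560) sweep=149.9900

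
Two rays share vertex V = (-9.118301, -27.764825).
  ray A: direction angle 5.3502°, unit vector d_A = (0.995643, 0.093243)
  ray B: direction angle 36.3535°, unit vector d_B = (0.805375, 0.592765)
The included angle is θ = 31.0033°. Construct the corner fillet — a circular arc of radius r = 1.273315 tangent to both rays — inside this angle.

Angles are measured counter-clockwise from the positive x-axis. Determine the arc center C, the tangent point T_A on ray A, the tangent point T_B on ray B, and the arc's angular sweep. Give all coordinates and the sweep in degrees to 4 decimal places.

center=(-4.6661,-26.0690) T_A=(-4.5474,-27.3368) T_B=(-5.4209,-25.0435) sweep=148.9967

bisector direction at 20.8518° = (0.934504,0.355953)
center distance |VC| = r/sin(θ/2) = 1.273315/sin(15.5016°) = 4.764221
C = V + |VC|·bis = (-4.6661,-26.0690)
T_A = V + ((C−V)·d_A)·d_A = V + 4.5909·d_A = (-4.5474,-27.3368)
T_B = V + ((C−V)·d_B)·d_B = V + 4.5909·d_B = (-5.4209,-25.0435)
sweep = 180° − θ = 148.9967°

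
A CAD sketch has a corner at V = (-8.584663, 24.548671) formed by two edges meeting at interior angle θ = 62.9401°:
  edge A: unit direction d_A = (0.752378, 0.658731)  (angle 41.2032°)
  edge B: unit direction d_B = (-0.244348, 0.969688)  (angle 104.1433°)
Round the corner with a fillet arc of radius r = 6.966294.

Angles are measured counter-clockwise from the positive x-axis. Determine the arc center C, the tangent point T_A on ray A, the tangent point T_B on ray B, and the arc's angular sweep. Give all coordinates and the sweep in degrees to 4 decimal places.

bisector direction at 72.6733° = (0.297821,0.954622)
center distance |VC| = r/sin(θ/2) = 6.966294/sin(31.4701°) = 13.344041
C = V + |VC|·bis = (-4.6105,37.2872)
T_A = V + ((C−V)·d_A)·d_A = V + 11.3813·d_A = (-0.0216,32.0459)
T_B = V + ((C−V)·d_B)·d_B = V + 11.3813·d_B = (-11.3657,35.5850)
sweep = 180° − θ = 117.0599°

center=(-4.6105,37.2872) T_A=(-0.0216,32.0459) T_B=(-11.3657,35.5850) sweep=117.0599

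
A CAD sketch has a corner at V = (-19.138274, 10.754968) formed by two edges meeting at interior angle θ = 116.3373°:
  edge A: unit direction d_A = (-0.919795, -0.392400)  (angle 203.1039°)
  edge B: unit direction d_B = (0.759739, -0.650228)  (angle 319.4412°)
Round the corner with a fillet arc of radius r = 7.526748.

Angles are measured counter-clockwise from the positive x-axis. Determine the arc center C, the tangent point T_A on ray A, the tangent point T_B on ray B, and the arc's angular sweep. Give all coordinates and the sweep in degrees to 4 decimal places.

bisector direction at 261.2726° = (-0.151734,-0.988421)
center distance |VC| = r/sin(θ/2) = 7.526748/sin(58.1686°) = 8.859122
C = V + |VC|·bis = (-20.4825,1.9984)
T_A = V + ((C−V)·d_A)·d_A = V + 4.6725·d_A = (-23.4360,8.9215)
T_B = V + ((C−V)·d_B)·d_B = V + 4.6725·d_B = (-15.5884,7.7168)
sweep = 180° − θ = 63.6627°

center=(-20.4825,1.9984) T_A=(-23.4360,8.9215) T_B=(-15.5884,7.7168) sweep=63.6627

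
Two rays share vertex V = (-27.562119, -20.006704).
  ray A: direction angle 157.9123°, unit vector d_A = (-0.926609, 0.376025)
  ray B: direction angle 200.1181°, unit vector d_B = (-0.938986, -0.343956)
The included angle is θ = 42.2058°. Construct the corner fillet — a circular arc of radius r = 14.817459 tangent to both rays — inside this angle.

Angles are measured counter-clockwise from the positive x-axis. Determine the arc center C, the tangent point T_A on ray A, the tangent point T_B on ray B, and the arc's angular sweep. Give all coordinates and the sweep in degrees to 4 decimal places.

center=(-68.7106,-19.2994) T_A=(-63.1389,-5.5694) T_B=(-63.6141,-33.2128) sweep=137.7942

bisector direction at 179.0152° = (-0.999852,0.017187)
center distance |VC| = r/sin(θ/2) = 14.817459/sin(21.1029°) = 41.154575
C = V + |VC|·bis = (-68.7106,-19.2994)
T_A = V + ((C−V)·d_A)·d_A = V + 38.3946·d_A = (-63.1389,-5.5694)
T_B = V + ((C−V)·d_B)·d_B = V + 38.3946·d_B = (-63.6141,-33.2128)
sweep = 180° − θ = 137.7942°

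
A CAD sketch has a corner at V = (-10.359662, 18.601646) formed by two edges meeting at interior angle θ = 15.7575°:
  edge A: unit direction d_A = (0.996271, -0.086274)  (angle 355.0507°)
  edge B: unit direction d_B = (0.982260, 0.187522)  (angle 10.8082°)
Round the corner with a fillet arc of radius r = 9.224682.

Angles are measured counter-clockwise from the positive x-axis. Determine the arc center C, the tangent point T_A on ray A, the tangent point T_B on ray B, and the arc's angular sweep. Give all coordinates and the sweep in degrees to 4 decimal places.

center=(56.8479,22.0409) T_A=(56.0521,12.8506) T_B=(55.1181,31.1019) sweep=164.2425

bisector direction at 2.9295° = (0.998693,0.051106)
center distance |VC| = r/sin(θ/2) = 9.224682/sin(7.8788°) = 67.295537
C = V + |VC|·bis = (56.8479,22.0409)
T_A = V + ((C−V)·d_A)·d_A = V + 66.6603·d_A = (56.0521,12.8506)
T_B = V + ((C−V)·d_B)·d_B = V + 66.6603·d_B = (55.1181,31.1019)
sweep = 180° − θ = 164.2425°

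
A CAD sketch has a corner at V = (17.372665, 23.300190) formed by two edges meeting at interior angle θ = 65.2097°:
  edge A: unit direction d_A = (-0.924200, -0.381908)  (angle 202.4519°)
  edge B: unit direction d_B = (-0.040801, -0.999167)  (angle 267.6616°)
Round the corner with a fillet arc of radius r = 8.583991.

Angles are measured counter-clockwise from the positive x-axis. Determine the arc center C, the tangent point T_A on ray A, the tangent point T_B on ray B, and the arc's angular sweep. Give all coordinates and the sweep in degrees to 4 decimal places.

bisector direction at 235.0568° = (-0.572765,-0.819720)
center distance |VC| = r/sin(θ/2) = 8.583991/sin(32.6048°) = 15.930439
C = V + |VC|·bis = (8.2483,10.2417)
T_A = V + ((C−V)·d_A)·d_A = V + 13.4199·d_A = (4.9700,18.1750)
T_B = V + ((C−V)·d_B)·d_B = V + 13.4199·d_B = (16.8251,9.8915)
sweep = 180° − θ = 114.7903°

center=(8.2483,10.2417) T_A=(4.9700,18.1750) T_B=(16.8251,9.8915) sweep=114.7903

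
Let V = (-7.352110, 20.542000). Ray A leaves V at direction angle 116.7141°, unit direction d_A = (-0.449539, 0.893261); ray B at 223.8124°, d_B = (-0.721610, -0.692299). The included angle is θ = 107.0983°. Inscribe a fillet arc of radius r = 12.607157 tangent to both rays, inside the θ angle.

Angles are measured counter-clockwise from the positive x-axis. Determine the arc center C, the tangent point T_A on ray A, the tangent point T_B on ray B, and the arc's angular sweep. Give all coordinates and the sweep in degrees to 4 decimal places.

bisector direction at 170.2632° = (-0.985595,0.169122)
center distance |VC| = r/sin(θ/2) = 12.607157/sin(53.5491°) = 15.673393
C = V + |VC|·bis = (-22.7997,23.1927)
T_A = V + ((C−V)·d_A)·d_A = V + 9.3121·d_A = (-11.5383,28.8601)
T_B = V + ((C−V)·d_B)·d_B = V + 9.3121·d_B = (-14.0718,14.0953)
sweep = 180° − θ = 72.9017°

center=(-22.7997,23.1927) T_A=(-11.5383,28.8601) T_B=(-14.0718,14.0953) sweep=72.9017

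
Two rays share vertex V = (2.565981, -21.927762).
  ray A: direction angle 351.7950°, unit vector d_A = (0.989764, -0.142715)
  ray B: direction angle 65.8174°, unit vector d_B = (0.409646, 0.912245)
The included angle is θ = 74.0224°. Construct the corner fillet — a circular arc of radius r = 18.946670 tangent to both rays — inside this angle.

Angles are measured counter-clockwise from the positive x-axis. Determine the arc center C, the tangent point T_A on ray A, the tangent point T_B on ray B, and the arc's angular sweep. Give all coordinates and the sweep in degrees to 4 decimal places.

center=(30.1456,-6.7619) T_A=(27.4416,-25.5146) T_B=(12.8616,0.9996) sweep=105.9776

bisector direction at 28.8062° = (0.876255,0.481848)
center distance |VC| = r/sin(θ/2) = 18.946670/sin(37.0112°) = 31.474383
C = V + |VC|·bis = (30.1456,-6.7619)
T_A = V + ((C−V)·d_A)·d_A = V + 25.1329·d_A = (27.4416,-25.5146)
T_B = V + ((C−V)·d_B)·d_B = V + 25.1329·d_B = (12.8616,0.9996)
sweep = 180° − θ = 105.9776°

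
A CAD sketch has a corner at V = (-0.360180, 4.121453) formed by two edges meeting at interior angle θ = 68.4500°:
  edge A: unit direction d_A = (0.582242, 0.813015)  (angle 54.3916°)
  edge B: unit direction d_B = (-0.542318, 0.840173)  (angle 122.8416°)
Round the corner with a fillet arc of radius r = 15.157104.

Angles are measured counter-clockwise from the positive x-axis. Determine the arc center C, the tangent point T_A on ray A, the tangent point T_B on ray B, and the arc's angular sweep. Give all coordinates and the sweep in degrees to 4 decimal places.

bisector direction at 88.6166° = (0.024143,0.999709)
center distance |VC| = r/sin(θ/2) = 15.157104/sin(34.2250°) = 26.948636
C = V + |VC|·bis = (0.2904,31.0622)
T_A = V + ((C−V)·d_A)·d_A = V + 22.2821·d_A = (12.6134,22.2371)
T_B = V + ((C−V)·d_B)·d_B = V + 22.2821·d_B = (-12.4442,22.8423)
sweep = 180° − θ = 111.5500°

center=(0.2904,31.0622) T_A=(12.6134,22.2371) T_B=(-12.4442,22.8423) sweep=111.5500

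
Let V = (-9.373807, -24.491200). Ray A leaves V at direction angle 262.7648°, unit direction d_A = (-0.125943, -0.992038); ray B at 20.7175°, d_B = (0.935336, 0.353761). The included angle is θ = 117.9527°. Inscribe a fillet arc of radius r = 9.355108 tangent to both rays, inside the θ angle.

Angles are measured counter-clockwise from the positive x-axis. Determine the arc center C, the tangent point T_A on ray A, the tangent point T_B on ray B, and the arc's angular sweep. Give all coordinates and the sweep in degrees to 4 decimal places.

center=(-0.8018,-31.2510) T_A=(-10.0824,-30.0728) T_B=(-4.1113,-22.5008) sweep=62.0473

bisector direction at 321.7412° = (0.785221,-0.619215)
center distance |VC| = r/sin(θ/2) = 9.355108/sin(58.9763°) = 10.916690
C = V + |VC|·bis = (-0.8018,-31.2510)
T_A = V + ((C−V)·d_A)·d_A = V + 5.6264·d_A = (-10.0824,-30.0728)
T_B = V + ((C−V)·d_B)·d_B = V + 5.6264·d_B = (-4.1113,-22.5008)
sweep = 180° − θ = 62.0473°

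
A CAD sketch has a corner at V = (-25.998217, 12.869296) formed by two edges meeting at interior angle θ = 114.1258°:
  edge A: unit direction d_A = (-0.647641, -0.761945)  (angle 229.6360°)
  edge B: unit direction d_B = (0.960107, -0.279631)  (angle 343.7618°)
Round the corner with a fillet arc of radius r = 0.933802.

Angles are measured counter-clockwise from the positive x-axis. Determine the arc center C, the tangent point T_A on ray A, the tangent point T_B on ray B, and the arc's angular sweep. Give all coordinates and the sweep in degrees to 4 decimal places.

bisector direction at 286.6989° = (0.287342,-0.957828)
center distance |VC| = r/sin(θ/2) = 0.933802/sin(57.0629°) = 1.112639
C = V + |VC|·bis = (-25.6785,11.8036)
T_A = V + ((C−V)·d_A)·d_A = V + 0.6050·d_A = (-26.3900,12.4083)
T_B = V + ((C−V)·d_B)·d_B = V + 0.6050·d_B = (-25.4174,12.7001)
sweep = 180° − θ = 65.8742°

center=(-25.6785,11.8036) T_A=(-26.3900,12.4083) T_B=(-25.4174,12.7001) sweep=65.8742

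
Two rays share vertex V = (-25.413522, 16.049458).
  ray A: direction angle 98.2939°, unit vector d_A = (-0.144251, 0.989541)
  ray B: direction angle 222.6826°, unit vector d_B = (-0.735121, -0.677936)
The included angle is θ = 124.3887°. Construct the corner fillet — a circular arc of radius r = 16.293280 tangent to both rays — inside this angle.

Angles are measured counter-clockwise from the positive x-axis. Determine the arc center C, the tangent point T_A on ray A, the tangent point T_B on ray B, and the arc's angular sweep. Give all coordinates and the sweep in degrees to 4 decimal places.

center=(-42.7759,22.2018) T_A=(-26.6530,24.5521) T_B=(-31.7301,10.2243) sweep=55.6113

bisector direction at 160.4882° = (-0.942573,0.334000)
center distance |VC| = r/sin(θ/2) = 16.293280/sin(62.1944°) = 18.420165
C = V + |VC|·bis = (-42.7759,22.2018)
T_A = V + ((C−V)·d_A)·d_A = V + 8.5925·d_A = (-26.6530,24.5521)
T_B = V + ((C−V)·d_B)·d_B = V + 8.5925·d_B = (-31.7301,10.2243)
sweep = 180° − θ = 55.6113°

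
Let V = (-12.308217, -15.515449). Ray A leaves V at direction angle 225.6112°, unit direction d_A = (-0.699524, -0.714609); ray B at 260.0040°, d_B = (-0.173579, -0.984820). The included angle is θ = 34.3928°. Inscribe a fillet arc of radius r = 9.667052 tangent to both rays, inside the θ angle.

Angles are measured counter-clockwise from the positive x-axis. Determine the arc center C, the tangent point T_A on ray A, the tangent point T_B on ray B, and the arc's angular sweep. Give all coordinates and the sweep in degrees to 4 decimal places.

center=(-27.2505,-44.5994) T_A=(-34.1586,-37.8371) T_B=(-17.7302,-46.2774) sweep=145.6072

bisector direction at 242.8076° = (-0.456980,-0.889477)
center distance |VC| = r/sin(θ/2) = 9.667052/sin(17.1964°) = 32.697840
C = V + |VC|·bis = (-27.2505,-44.5994)
T_A = V + ((C−V)·d_A)·d_A = V + 31.2361·d_A = (-34.1586,-37.8371)
T_B = V + ((C−V)·d_B)·d_B = V + 31.2361·d_B = (-17.7302,-46.2774)
sweep = 180° − θ = 145.6072°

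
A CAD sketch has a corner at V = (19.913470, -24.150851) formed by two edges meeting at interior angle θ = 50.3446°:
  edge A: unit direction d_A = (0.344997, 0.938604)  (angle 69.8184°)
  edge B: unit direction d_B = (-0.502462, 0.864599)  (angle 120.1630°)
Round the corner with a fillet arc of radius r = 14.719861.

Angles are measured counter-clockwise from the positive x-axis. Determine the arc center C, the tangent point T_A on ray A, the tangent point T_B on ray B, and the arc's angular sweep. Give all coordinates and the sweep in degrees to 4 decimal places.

center=(16.9029,10.3251) T_A=(30.7190,5.2468) T_B=(4.1761,2.9289) sweep=129.6554

bisector direction at 94.9907° = (-0.086994,0.996209)
center distance |VC| = r/sin(θ/2) = 14.719861/sin(25.1723°) = 34.607135
C = V + |VC|·bis = (16.9029,10.3251)
T_A = V + ((C−V)·d_A)·d_A = V + 31.3206·d_A = (30.7190,5.2468)
T_B = V + ((C−V)·d_B)·d_B = V + 31.3206·d_B = (4.1761,2.9289)
sweep = 180° − θ = 129.6554°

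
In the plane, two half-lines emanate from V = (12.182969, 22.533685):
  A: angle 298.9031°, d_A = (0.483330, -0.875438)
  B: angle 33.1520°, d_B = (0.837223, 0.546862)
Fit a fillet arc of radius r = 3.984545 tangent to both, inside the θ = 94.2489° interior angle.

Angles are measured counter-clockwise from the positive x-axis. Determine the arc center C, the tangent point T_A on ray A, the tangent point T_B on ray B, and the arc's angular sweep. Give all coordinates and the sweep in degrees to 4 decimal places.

bisector direction at 346.0275° = (0.970412,-0.241455)
center distance |VC| = r/sin(θ/2) = 3.984545/sin(47.1245°) = 5.437178
C = V + |VC|·bis = (17.4593,21.2208)
T_A = V + ((C−V)·d_A)·d_A = V + 3.6995·d_A = (13.9710,19.2950)
T_B = V + ((C−V)·d_B)·d_B = V + 3.6995·d_B = (15.2803,24.5568)
sweep = 180° − θ = 85.7511°

center=(17.4593,21.2208) T_A=(13.9710,19.2950) T_B=(15.2803,24.5568) sweep=85.7511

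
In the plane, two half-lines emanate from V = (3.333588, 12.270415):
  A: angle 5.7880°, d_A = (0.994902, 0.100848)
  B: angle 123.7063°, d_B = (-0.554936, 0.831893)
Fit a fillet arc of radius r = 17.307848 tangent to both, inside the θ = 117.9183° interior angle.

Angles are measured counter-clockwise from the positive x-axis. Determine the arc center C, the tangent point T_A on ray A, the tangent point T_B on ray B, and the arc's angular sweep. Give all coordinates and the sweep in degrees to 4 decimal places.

bisector direction at 64.7472° = (0.426614,0.904434)
center distance |VC| = r/sin(θ/2) = 17.307848/sin(58.9592°) = 20.200572
C = V + |VC|·bis = (11.9514,30.5405)
T_A = V + ((C−V)·d_A)·d_A = V + 10.4164·d_A = (13.6969,13.3209)
T_B = V + ((C−V)·d_B)·d_B = V + 10.4164·d_B = (-2.4468,20.9358)
sweep = 180° − θ = 62.0817°

center=(11.9514,30.5405) T_A=(13.6969,13.3209) T_B=(-2.4468,20.9358) sweep=62.0817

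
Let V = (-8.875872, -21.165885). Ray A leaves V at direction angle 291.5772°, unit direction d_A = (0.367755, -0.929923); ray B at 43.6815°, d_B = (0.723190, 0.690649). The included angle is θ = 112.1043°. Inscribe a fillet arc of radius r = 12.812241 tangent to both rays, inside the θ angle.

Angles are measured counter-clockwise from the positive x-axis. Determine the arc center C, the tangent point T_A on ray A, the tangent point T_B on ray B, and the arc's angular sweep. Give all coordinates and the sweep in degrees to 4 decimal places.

bisector direction at 347.6293° = (0.976782,-0.214235)
center distance |VC| = r/sin(θ/2) = 12.812241/sin(56.0521°) = 15.444879
C = V + |VC|·bis = (6.2104,-24.4747)
T_A = V + ((C−V)·d_A)·d_A = V + 8.6250·d_A = (-5.7040,-29.1865)
T_B = V + ((C−V)·d_B)·d_B = V + 8.6250·d_B = (-2.6384,-15.2090)
sweep = 180° − θ = 67.8957°

center=(6.2104,-24.4747) T_A=(-5.7040,-29.1865) T_B=(-2.6384,-15.2090) sweep=67.8957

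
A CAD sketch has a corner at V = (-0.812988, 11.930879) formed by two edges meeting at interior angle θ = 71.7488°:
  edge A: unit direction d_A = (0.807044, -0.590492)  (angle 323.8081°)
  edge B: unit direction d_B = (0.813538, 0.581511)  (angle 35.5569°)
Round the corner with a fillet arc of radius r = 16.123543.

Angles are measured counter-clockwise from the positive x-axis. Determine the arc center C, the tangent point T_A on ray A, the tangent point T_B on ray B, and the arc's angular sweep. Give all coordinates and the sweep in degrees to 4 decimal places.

bisector direction at 359.6825° = (0.999985,-0.005541)
center distance |VC| = r/sin(θ/2) = 16.123543/sin(35.8744°) = 27.514092
C = V + |VC|·bis = (26.7007,11.7784)
T_A = V + ((C−V)·d_A)·d_A = V + 22.2948·d_A = (17.1799,-1.2340)
T_B = V + ((C−V)·d_B)·d_B = V + 22.2948·d_B = (17.3247,24.8955)
sweep = 180° − θ = 108.2512°

center=(26.7007,11.7784) T_A=(17.1799,-1.2340) T_B=(17.3247,24.8955) sweep=108.2512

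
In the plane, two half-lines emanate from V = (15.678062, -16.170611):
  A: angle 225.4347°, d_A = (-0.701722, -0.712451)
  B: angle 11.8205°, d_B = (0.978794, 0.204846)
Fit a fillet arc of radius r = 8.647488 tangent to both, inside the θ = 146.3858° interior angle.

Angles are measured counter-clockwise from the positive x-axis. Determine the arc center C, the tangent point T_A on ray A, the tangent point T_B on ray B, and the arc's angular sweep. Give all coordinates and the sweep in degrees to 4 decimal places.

bisector direction at 298.6276° = (0.479115,-0.877752)
center distance |VC| = r/sin(θ/2) = 8.647488/sin(73.1929°) = 9.033360
C = V + |VC|·bis = (20.0061,-24.0997)
T_A = V + ((C−V)·d_A)·d_A = V + 2.6120·d_A = (13.8452,-18.0315)
T_B = V + ((C−V)·d_B)·d_B = V + 2.6120·d_B = (18.2347,-15.6356)
sweep = 180° − θ = 33.6142°

center=(20.0061,-24.0997) T_A=(13.8452,-18.0315) T_B=(18.2347,-15.6356) sweep=33.6142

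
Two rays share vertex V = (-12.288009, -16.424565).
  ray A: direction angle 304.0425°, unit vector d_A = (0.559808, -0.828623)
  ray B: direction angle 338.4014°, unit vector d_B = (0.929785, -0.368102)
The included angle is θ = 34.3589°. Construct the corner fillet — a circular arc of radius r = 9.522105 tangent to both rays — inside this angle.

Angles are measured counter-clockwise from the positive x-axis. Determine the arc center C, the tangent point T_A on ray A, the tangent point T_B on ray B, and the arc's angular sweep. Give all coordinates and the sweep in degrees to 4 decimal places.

center=(12.8443,-36.6156) T_A=(4.9541,-41.9462) T_B=(16.3494,-27.7621) sweep=145.6411

bisector direction at 321.2220° = (0.779578,-0.626305)
center distance |VC| = r/sin(θ/2) = 9.522105/sin(17.1794°) = 32.238389
C = V + |VC|·bis = (12.8443,-36.6156)
T_A = V + ((C−V)·d_A)·d_A = V + 30.8001·d_A = (4.9541,-41.9462)
T_B = V + ((C−V)·d_B)·d_B = V + 30.8001·d_B = (16.3494,-27.7621)
sweep = 180° − θ = 145.6411°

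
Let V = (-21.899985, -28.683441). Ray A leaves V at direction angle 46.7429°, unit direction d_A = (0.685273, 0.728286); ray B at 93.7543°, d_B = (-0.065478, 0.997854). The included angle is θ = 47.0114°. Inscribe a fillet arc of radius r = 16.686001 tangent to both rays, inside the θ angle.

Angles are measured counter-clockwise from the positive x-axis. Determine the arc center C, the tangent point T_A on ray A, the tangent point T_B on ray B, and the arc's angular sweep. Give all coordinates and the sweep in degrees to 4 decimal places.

center=(-7.7618,10.6915) T_A=(4.3903,-0.7429) T_B=(-24.4120,9.5990) sweep=132.9886

bisector direction at 70.2486° = (0.337940,0.941168)
center distance |VC| = r/sin(θ/2) = 16.686001/sin(23.5057°) = 41.836296
C = V + |VC|·bis = (-7.7618,10.6915)
T_A = V + ((C−V)·d_A)·d_A = V + 38.3647·d_A = (4.3903,-0.7429)
T_B = V + ((C−V)·d_B)·d_B = V + 38.3647·d_B = (-24.4120,9.5990)
sweep = 180° − θ = 132.9886°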